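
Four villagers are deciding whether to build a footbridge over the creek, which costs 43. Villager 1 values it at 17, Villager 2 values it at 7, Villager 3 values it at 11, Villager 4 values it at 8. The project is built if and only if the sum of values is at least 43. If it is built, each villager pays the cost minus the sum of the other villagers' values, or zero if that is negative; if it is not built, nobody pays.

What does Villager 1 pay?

Total value 43 ≥ cost 43, so the project is built.
The other villagers' values sum to 26.
Cost minus that sum is 43 - 26 = 17.

17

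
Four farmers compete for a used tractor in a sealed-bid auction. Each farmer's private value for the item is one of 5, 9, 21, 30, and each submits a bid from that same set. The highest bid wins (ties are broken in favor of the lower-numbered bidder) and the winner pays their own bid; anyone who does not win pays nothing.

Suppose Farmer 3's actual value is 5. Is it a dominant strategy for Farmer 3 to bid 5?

Check each profile of the others' bids and compare truth against every alternative bid.
Others bid (5, 5, 5): truth gives 0, best alternative gives -4.
Others bid (5, 5, 9): truth gives 0, best alternative gives -4.
Others bid (5, 5, 21): truth gives 0, best alternative gives 0.
Others bid (5, 5, 30): truth gives 0, best alternative gives 0.
Others bid (5, 9, 5): truth gives 0, best alternative gives 0.
Others bid (5, 9, 9): truth gives 0, best alternative gives 0.
(Remaining 58 profiles checked similarly; truth is weakly best in each.)
In every case the truthful bid is at least as good as any alternative, so it is a dominant strategy.

Yes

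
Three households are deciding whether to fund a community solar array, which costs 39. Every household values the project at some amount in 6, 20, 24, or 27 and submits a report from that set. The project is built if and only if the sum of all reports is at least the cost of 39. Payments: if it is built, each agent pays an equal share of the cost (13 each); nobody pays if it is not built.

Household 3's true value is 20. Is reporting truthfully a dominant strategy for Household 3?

No

Consider the case where Household 1 reports 6 and Household 2 reports 6.
Truthful report 20: project not built, utility 0.
Report 27 instead: project built, pays 13, utility 20 - 13 = 7.
Since 7 > 0, reporting 27 is strictly better here, so truthful reporting is not dominant.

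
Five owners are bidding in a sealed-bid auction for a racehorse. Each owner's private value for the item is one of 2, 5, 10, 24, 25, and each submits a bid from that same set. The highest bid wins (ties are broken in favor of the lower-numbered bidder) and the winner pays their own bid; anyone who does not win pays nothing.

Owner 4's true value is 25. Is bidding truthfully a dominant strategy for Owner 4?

No

Consider the case where Owner 1 bids 2, Owner 2 bids 2, Owner 3 bids 2 and Owner 5 bids 2.
Truthful bid 25: wins, pays 25, utility 25 - 25 = 0.
Bid 5 instead: wins, pays 5, utility 25 - 5 = 20.
Since 20 > 0, bidding 5 is strictly better here, so truthful bidding is not dominant.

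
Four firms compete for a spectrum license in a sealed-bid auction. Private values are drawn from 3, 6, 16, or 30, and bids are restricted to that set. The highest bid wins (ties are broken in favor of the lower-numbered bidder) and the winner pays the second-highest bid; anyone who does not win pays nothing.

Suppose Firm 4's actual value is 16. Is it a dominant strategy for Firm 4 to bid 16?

Check each profile of the others' bids and compare truth against every alternative bid.
Others bid (3, 3, 3): truth gives 13, best alternative gives 13.
Others bid (3, 3, 6): truth gives 10, best alternative gives 10.
Others bid (3, 6, 3): truth gives 10, best alternative gives 10.
Others bid (3, 6, 6): truth gives 10, best alternative gives 10.
Others bid (6, 3, 3): truth gives 10, best alternative gives 10.
Others bid (6, 3, 6): truth gives 10, best alternative gives 10.
(Remaining 58 profiles checked similarly; truth is weakly best in each.)
In every case the truthful bid is at least as good as any alternative, so it is a dominant strategy.

Yes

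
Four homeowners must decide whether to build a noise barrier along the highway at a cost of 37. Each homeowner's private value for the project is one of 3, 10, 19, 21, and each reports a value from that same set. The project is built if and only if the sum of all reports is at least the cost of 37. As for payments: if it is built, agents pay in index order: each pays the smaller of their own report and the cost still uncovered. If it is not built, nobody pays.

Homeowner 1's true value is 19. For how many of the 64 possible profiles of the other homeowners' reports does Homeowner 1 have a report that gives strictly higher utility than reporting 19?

Others report (3, 3, 21): truth gives 0; report 10 gives 9 > 0. Violating.
Others report (3, 10, 19): truth gives 0; report 10 gives 9 > 0. Violating.
Others report (3, 10, 21): truth gives 0; report 3 gives 16 > 0. Violating.
Others report (3, 19, 10): truth gives 0; report 10 gives 9 > 0. Violating.
Others report (3, 3, 3): truth gives 0; no alternative beats it.
Others report (3, 3, 10): truth gives 0; no alternative beats it.
(Checking all 64 profiles: 54 have a profitable deviation, 10 do not.)

54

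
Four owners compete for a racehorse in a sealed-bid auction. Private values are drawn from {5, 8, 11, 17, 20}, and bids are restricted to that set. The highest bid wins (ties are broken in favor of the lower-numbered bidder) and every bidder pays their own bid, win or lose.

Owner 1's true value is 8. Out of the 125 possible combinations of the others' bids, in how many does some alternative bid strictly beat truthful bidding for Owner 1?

Others bid (5, 5, 5): truth gives 0; bid 5 gives 3 > 0. Violating.
Others bid (5, 5, 11): truth gives -8; bid 11 gives -3 > -8. Violating.
Others bid (5, 5, 17): truth gives -8; bid 5 gives -5 > -8. Violating.
Others bid (5, 5, 20): truth gives -8; bid 5 gives -5 > -8. Violating.
Others bid (5, 5, 8): truth gives 0; no alternative beats it.
Others bid (5, 8, 5): truth gives 0; no alternative beats it.
(Checking all 125 profiles: 118 have a profitable deviation, 7 do not.)

118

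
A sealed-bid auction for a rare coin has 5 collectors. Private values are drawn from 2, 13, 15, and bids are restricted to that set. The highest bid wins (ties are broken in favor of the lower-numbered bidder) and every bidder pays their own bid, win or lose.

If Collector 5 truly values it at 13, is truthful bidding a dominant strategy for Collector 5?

No

Consider the case where Collector 1 bids 2, Collector 2 bids 2, Collector 3 bids 2 and Collector 4 bids 13.
Truthful bid 13: loses but pays 13, utility -13.
Bid 2 instead: loses but pays 2, utility -2.
Since -2 > -13, bidding 2 is strictly better here, so truthful bidding is not dominant.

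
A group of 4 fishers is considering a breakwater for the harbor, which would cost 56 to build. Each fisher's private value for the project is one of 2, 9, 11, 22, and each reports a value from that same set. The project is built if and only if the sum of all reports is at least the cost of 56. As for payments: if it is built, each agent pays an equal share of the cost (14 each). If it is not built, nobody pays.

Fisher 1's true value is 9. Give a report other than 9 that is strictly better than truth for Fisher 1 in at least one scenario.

Suppose Fisher 2 reports 9, Fisher 3 reports 22 and Fisher 4 reports 22.
Report 9: project built, pays 14, utility 9 - 14 = -5.
Report 2: project not built, utility 0.
So reporting 2 beats truth here (0 > -5).

2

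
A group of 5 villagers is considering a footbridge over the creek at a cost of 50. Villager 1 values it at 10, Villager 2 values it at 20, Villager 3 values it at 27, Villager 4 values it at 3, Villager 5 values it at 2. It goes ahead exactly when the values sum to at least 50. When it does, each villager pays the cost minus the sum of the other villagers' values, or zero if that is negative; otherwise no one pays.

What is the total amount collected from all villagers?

Total value 62 ≥ cost 50, so it is built.
Villager 1: others sum to 52; max(0, 50 - 52) = 0.
Villager 2: others sum to 42; max(0, 50 - 42) = 8.
Villager 3: others sum to 35; max(0, 50 - 35) = 15.
Villager 4: others sum to 59; max(0, 50 - 59) = 0.
Villager 5: others sum to 60; max(0, 50 - 60) = 0.
Total collected = 0 + 8 + 15 + 0 + 0 = 23.

23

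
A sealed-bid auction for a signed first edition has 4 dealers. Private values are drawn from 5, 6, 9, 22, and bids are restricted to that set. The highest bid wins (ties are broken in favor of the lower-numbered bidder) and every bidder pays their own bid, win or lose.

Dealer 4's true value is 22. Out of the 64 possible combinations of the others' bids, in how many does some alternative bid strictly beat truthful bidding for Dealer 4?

45

Others bid (5, 5, 5): truth gives 0; bid 6 gives 16 > 0. Violating.
Others bid (5, 5, 6): truth gives 0; bid 9 gives 13 > 0. Violating.
Others bid (5, 5, 22): truth gives -22; bid 5 gives -5 > -22. Violating.
Others bid (5, 6, 5): truth gives 0; bid 9 gives 13 > 0. Violating.
Others bid (5, 5, 9): truth gives 0; no alternative beats it.
Others bid (5, 6, 9): truth gives 0; no alternative beats it.
(Checking all 64 profiles: 45 have a profitable deviation, 19 do not.)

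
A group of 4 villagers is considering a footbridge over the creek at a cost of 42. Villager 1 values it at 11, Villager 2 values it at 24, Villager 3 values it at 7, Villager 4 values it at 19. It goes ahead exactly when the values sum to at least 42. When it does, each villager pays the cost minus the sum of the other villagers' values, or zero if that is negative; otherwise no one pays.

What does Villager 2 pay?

5

Total value 61 ≥ cost 42, so the project is built.
The other villagers' values sum to 37.
Cost minus that sum is 42 - 37 = 5.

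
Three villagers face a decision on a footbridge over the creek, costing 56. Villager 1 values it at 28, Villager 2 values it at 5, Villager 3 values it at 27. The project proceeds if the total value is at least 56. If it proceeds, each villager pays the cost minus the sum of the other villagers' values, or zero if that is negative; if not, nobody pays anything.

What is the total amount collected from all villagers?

48

Total value 60 ≥ cost 56, so it is built.
Villager 1: others sum to 32; max(0, 56 - 32) = 24.
Villager 2: others sum to 55; max(0, 56 - 55) = 1.
Villager 3: others sum to 33; max(0, 56 - 33) = 23.
Total collected = 24 + 1 + 23 = 48.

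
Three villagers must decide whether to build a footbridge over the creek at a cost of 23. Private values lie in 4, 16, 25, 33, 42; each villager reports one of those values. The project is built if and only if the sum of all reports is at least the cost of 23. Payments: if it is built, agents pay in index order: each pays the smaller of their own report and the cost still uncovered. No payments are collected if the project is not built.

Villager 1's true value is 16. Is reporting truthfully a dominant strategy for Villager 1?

No

Consider the case where Villager 2 reports 4 and Villager 3 reports 16.
Truthful report 16: project built, pays 16, utility 16 - 16 = 0.
Report 4 instead: project built, pays 4, utility 16 - 4 = 12.
Since 12 > 0, reporting 4 is strictly better here, so truthful reporting is not dominant.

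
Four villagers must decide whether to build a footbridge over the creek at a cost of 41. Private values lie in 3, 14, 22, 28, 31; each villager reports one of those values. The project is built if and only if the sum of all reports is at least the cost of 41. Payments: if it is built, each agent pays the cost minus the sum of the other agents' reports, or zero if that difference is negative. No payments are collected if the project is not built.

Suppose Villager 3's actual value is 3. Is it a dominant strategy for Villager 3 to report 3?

Yes

Check each profile of the others' reports and compare truth against every alternative report.
Others report (3, 3, 22): truth gives 0, best alternative gives -10.
Others report (3, 22, 3): truth gives 0, best alternative gives -10.
Others report (22, 3, 3): truth gives 0, best alternative gives -10.
Others report (3, 14, 14): truth gives 0, best alternative gives -7.
Others report (14, 3, 14): truth gives 0, best alternative gives -7.
Others report (14, 14, 3): truth gives 0, best alternative gives -7.
(Remaining 119 profiles checked similarly; truth is weakly best in each.)
In every case the truthful report is at least as good as any alternative, so it is a dominant strategy.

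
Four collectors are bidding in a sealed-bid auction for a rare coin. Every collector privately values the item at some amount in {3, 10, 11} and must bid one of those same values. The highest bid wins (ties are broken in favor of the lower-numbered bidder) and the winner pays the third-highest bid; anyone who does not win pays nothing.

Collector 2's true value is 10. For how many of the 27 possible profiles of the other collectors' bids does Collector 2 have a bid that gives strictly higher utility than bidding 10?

Others bid (3, 3, 11): truth gives 0; bid 11 gives 7 > 0. Violating.
Others bid (3, 11, 3): truth gives 0; bid 11 gives 7 > 0. Violating.
Others bid (10, 3, 3): truth gives 0; bid 11 gives 7 > 0. Violating.
Others bid (3, 3, 3): truth gives 7; no alternative beats it.
Others bid (3, 3, 10): truth gives 7; no alternative beats it.
(Checking all 27 profiles: 3 have a profitable deviation, 24 do not.)

3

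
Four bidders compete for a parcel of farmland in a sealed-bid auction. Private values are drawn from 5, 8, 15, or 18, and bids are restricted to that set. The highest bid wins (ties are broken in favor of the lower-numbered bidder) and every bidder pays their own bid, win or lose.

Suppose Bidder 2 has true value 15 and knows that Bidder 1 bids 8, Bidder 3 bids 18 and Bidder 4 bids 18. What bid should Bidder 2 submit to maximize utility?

Bid 5: loses but pays 5, utility -5.
Bid 8: loses but pays 8, utility -8.
Bid 15: loses but pays 15, utility -15.
Bid 18: wins, pays 18, utility 15 - 18 = -3.
The best choice is 18 with utility -3.

18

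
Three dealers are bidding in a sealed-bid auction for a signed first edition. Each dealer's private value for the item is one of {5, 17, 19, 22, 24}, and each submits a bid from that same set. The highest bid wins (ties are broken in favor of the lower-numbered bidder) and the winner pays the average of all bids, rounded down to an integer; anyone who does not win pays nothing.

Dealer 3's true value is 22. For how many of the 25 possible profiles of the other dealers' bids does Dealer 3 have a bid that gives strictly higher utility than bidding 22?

Others bid (5, 5): truth gives 12; bid 17 gives 13 > 12. Violating.
Others bid (5, 17): truth gives 8; bid 19 gives 9 > 8. Violating.
Others bid (5, 22): truth gives 0; bid 24 gives 5 > 0. Violating.
Others bid (17, 5): truth gives 8; bid 19 gives 9 > 8. Violating.
Others bid (5, 19): truth gives 7; no alternative beats it.
Others bid (5, 24): truth gives 0; no alternative beats it.
(Checking all 25 profiles: 10 have a profitable deviation, 15 do not.)

10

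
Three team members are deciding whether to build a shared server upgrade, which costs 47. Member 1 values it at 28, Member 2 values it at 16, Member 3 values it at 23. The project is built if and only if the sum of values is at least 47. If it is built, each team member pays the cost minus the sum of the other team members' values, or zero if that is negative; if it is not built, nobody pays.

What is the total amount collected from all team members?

Total value 67 ≥ cost 47, so it is built.
Member 1: others sum to 39; max(0, 47 - 39) = 8.
Member 2: others sum to 51; max(0, 47 - 51) = 0.
Member 3: others sum to 44; max(0, 47 - 44) = 3.
Total collected = 8 + 0 + 3 = 11.

11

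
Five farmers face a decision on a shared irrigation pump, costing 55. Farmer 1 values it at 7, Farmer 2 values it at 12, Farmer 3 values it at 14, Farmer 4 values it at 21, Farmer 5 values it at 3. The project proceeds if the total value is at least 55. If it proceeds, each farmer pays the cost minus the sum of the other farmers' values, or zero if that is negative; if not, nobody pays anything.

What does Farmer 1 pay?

Total value 57 ≥ cost 55, so the project is built.
The other farmers' values sum to 50.
Cost minus that sum is 55 - 50 = 5.

5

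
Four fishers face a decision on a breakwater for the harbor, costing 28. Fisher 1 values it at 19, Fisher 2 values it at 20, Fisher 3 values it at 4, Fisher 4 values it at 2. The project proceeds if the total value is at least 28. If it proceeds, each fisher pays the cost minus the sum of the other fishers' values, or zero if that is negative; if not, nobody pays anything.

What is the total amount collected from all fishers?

Total value 45 ≥ cost 28, so it is built.
Fisher 1: others sum to 26; max(0, 28 - 26) = 2.
Fisher 2: others sum to 25; max(0, 28 - 25) = 3.
Fisher 3: others sum to 41; max(0, 28 - 41) = 0.
Fisher 4: others sum to 43; max(0, 28 - 43) = 0.
Total collected = 2 + 3 + 0 + 0 = 5.

5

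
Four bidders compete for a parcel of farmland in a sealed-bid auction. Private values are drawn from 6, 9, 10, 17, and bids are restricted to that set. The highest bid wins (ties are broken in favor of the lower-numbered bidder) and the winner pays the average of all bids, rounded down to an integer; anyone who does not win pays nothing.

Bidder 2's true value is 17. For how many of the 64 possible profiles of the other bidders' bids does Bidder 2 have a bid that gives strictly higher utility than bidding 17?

18

Others bid (6, 6, 6): truth gives 9; bid 9 gives 11 > 9. Violating.
Others bid (6, 6, 9): truth gives 8; bid 9 gives 10 > 8. Violating.
Others bid (6, 6, 10): truth gives 8; bid 10 gives 9 > 8. Violating.
Others bid (6, 9, 6): truth gives 8; bid 9 gives 10 > 8. Violating.
Others bid (6, 6, 17): truth gives 6; no alternative beats it.
Others bid (6, 9, 17): truth gives 5; no alternative beats it.
(Checking all 64 profiles: 18 have a profitable deviation, 46 do not.)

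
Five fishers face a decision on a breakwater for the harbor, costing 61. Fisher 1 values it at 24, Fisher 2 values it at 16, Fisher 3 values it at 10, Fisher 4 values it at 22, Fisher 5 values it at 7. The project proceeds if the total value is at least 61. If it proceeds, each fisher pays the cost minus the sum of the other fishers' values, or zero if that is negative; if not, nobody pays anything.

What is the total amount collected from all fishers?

10

Total value 79 ≥ cost 61, so it is built.
Fisher 1: others sum to 55; max(0, 61 - 55) = 6.
Fisher 2: others sum to 63; max(0, 61 - 63) = 0.
Fisher 3: others sum to 69; max(0, 61 - 69) = 0.
Fisher 4: others sum to 57; max(0, 61 - 57) = 4.
Fisher 5: others sum to 72; max(0, 61 - 72) = 0.
Total collected = 6 + 0 + 0 + 4 + 0 = 10.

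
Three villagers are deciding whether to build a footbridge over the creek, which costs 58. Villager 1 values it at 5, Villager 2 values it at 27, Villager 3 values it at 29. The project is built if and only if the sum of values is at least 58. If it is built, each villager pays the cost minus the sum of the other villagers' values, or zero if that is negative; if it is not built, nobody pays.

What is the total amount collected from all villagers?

Total value 61 ≥ cost 58, so it is built.
Villager 1: others sum to 56; max(0, 58 - 56) = 2.
Villager 2: others sum to 34; max(0, 58 - 34) = 24.
Villager 3: others sum to 32; max(0, 58 - 32) = 26.
Total collected = 2 + 24 + 26 = 52.

52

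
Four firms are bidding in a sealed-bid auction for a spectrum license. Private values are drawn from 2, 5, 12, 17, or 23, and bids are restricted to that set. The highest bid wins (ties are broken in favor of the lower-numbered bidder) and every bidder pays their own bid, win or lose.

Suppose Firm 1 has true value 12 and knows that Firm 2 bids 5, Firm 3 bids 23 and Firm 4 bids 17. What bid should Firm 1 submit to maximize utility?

Bid 2: loses but pays 2, utility -2.
Bid 5: loses but pays 5, utility -5.
Bid 12: loses but pays 12, utility -12.
Bid 17: loses but pays 17, utility -17.
Bid 23: wins, pays 23, utility 12 - 23 = -11.
The best choice is 2 with utility -2.

2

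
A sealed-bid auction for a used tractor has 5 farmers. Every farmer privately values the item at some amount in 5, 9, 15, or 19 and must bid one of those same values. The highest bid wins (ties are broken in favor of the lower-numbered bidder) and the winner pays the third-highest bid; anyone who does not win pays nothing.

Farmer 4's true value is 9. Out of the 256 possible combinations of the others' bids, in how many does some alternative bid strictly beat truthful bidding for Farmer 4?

8

Others bid (5, 5, 5, 15): truth gives 0; bid 15 gives 4 > 0. Violating.
Others bid (5, 5, 5, 19): truth gives 0; bid 19 gives 4 > 0. Violating.
Others bid (5, 5, 9, 5): truth gives 0; bid 15 gives 4 > 0. Violating.
Others bid (5, 5, 15, 5): truth gives 0; bid 19 gives 4 > 0. Violating.
Others bid (5, 5, 5, 5): truth gives 4; no alternative beats it.
Others bid (5, 5, 5, 9): truth gives 4; no alternative beats it.
(Checking all 256 profiles: 8 have a profitable deviation, 248 do not.)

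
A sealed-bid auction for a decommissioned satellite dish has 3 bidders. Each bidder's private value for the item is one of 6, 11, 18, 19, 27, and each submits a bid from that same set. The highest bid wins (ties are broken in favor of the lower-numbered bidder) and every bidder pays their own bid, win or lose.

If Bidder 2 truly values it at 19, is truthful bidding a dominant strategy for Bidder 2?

No

Consider the case where Bidder 1 bids 6 and Bidder 3 bids 6.
Truthful bid 19: wins, pays 19, utility 19 - 19 = 0.
Bid 11 instead: wins, pays 11, utility 19 - 11 = 8.
Since 8 > 0, bidding 11 is strictly better here, so truthful bidding is not dominant.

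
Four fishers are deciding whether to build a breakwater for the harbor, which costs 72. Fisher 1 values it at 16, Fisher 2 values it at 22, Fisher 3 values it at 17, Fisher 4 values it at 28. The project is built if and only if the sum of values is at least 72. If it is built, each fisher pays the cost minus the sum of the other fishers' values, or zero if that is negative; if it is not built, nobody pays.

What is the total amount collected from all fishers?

39

Total value 83 ≥ cost 72, so it is built.
Fisher 1: others sum to 67; max(0, 72 - 67) = 5.
Fisher 2: others sum to 61; max(0, 72 - 61) = 11.
Fisher 3: others sum to 66; max(0, 72 - 66) = 6.
Fisher 4: others sum to 55; max(0, 72 - 55) = 17.
Total collected = 5 + 11 + 6 + 17 = 39.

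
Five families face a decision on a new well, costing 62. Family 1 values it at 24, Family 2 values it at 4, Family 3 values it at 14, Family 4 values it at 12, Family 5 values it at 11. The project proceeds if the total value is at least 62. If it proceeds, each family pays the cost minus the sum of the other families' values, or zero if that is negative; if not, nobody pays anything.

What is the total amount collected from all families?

50

Total value 65 ≥ cost 62, so it is built.
Family 1: others sum to 41; max(0, 62 - 41) = 21.
Family 2: others sum to 61; max(0, 62 - 61) = 1.
Family 3: others sum to 51; max(0, 62 - 51) = 11.
Family 4: others sum to 53; max(0, 62 - 53) = 9.
Family 5: others sum to 54; max(0, 62 - 54) = 8.
Total collected = 21 + 1 + 11 + 9 + 8 = 50.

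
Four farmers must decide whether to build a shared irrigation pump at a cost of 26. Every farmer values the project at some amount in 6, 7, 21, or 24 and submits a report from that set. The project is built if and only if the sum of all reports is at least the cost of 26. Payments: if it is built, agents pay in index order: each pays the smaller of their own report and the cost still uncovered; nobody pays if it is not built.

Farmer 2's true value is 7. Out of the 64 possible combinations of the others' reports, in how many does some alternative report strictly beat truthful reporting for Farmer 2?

Others report (6, 6, 21): truth gives 0; report 6 gives 1 > 0. Violating.
Others report (6, 6, 24): truth gives 0; report 6 gives 1 > 0. Violating.
Others report (6, 7, 7): truth gives 0; report 6 gives 1 > 0. Violating.
Others report (6, 7, 21): truth gives 0; report 6 gives 1 > 0. Violating.
Others report (6, 6, 6): truth gives 0; no alternative beats it.
Others report (6, 6, 7): truth gives 0; no alternative beats it.
(Checking all 64 profiles: 28 have a profitable deviation, 36 do not.)

28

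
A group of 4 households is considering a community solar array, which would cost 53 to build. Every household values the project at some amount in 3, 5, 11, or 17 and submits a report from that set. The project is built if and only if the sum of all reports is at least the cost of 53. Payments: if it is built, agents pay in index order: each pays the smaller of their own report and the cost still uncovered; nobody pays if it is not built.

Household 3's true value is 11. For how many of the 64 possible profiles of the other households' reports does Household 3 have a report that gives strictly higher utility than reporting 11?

1

Others report (17, 17, 17): truth gives 0; report 3 gives 8 > 0. Violating.
Others report (3, 3, 3): truth gives 0; no alternative beats it.
Others report (3, 3, 5): truth gives 0; no alternative beats it.
(Checking all 64 profiles: 1 has a profitable deviation, 63 do not.)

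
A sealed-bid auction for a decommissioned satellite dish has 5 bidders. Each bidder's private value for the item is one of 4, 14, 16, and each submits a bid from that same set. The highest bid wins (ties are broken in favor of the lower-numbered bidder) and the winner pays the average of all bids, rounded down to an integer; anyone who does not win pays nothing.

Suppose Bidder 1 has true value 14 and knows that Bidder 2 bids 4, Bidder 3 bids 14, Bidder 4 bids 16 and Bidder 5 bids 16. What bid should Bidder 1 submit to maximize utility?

16

Bid 4: loses, pays 0, utility 0.
Bid 14: loses, pays 0, utility 0.
Bid 16: wins, pays 13, utility 14 - 13 = 1.
The best choice is 16 with utility 1.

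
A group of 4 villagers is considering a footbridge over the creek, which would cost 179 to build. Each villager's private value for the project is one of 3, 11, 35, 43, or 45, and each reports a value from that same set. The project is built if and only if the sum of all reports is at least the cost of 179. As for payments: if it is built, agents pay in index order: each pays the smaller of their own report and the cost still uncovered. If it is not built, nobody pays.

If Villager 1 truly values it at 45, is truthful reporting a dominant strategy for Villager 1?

Check each profile of the others' reports and compare truth against every alternative report.
Others report (3, 3, 3): truth gives 0, best alternative gives 0.
Others report (3, 3, 11): truth gives 0, best alternative gives 0.
Others report (3, 3, 35): truth gives 0, best alternative gives 0.
Others report (3, 3, 43): truth gives 0, best alternative gives 0.
Others report (3, 3, 45): truth gives 0, best alternative gives 0.
Others report (3, 11, 3): truth gives 0, best alternative gives 0.
(Remaining 119 profiles checked similarly; truth is weakly best in each.)
In every case the truthful report is at least as good as any alternative, so it is a dominant strategy.

Yes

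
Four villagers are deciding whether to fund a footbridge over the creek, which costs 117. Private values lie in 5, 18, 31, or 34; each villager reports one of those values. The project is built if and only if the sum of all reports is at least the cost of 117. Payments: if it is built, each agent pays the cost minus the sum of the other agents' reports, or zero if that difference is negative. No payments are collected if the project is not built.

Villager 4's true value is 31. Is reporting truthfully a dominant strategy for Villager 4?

Check each profile of the others' reports and compare truth against every alternative report.
Others report (34, 34, 34): truth gives 16, best alternative gives 16.
Others report (31, 34, 34): truth gives 13, best alternative gives 13.
Others report (34, 31, 34): truth gives 13, best alternative gives 13.
Others report (34, 34, 31): truth gives 13, best alternative gives 13.
Others report (31, 31, 34): truth gives 10, best alternative gives 10.
Others report (31, 34, 31): truth gives 10, best alternative gives 10.
(Remaining 58 profiles checked similarly; truth is weakly best in each.)
In every case the truthful report is at least as good as any alternative, so it is a dominant strategy.

Yes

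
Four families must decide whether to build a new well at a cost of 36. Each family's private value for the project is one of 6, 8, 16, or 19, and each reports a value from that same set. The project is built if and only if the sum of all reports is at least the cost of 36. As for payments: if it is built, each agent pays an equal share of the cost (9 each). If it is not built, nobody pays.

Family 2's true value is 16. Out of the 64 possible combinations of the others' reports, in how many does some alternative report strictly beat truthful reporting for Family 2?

Others report (6, 6, 6): truth gives 0; report 19 gives 7 > 0. Violating.
Others report (6, 6, 8): truth gives 7; no alternative beats it.
Others report (6, 6, 16): truth gives 7; no alternative beats it.
(Checking all 64 profiles: 1 has a profitable deviation, 63 do not.)

1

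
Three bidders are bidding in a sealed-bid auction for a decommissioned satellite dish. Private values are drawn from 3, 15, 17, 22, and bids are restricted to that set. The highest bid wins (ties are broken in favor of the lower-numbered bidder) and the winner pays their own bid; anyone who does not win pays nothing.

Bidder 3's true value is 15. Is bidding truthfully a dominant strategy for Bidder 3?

Check each profile of the others' bids and compare truth against every alternative bid.
Others bid (3, 3): truth gives 0, best alternative gives 0.
Others bid (3, 15): truth gives 0, best alternative gives 0.
Others bid (3, 17): truth gives 0, best alternative gives 0.
Others bid (3, 22): truth gives 0, best alternative gives 0.
Others bid (15, 3): truth gives 0, best alternative gives 0.
Others bid (15, 15): truth gives 0, best alternative gives 0.
(Remaining 10 profiles checked similarly; truth is weakly best in each.)
In every case the truthful bid is at least as good as any alternative, so it is a dominant strategy.

Yes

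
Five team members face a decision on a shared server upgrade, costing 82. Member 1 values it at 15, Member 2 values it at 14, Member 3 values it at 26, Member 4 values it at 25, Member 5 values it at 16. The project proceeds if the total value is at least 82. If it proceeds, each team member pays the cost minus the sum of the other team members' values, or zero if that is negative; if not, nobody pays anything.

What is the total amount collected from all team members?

Total value 96 ≥ cost 82, so it is built.
Member 1: others sum to 81; max(0, 82 - 81) = 1.
Member 2: others sum to 82; max(0, 82 - 82) = 0.
Member 3: others sum to 70; max(0, 82 - 70) = 12.
Member 4: others sum to 71; max(0, 82 - 71) = 11.
Member 5: others sum to 80; max(0, 82 - 80) = 2.
Total collected = 1 + 0 + 12 + 11 + 2 = 26.

26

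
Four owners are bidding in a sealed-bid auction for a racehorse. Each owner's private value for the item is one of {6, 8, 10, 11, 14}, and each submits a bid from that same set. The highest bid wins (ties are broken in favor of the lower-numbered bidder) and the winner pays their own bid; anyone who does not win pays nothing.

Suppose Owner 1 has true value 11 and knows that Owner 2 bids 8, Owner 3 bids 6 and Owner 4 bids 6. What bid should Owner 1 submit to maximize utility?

Bid 6: loses, pays 0, utility 0.
Bid 8: wins, pays 8, utility 11 - 8 = 3.
Bid 10: wins, pays 10, utility 11 - 10 = 1.
Bid 11: wins, pays 11, utility 11 - 11 = 0.
Bid 14: wins, pays 14, utility 11 - 14 = -3.
The best choice is 8 with utility 3.

8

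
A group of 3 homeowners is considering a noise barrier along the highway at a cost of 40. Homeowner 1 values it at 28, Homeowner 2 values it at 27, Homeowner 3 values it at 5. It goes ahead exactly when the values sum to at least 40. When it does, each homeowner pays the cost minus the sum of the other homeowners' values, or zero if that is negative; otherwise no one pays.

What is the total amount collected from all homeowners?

Total value 60 ≥ cost 40, so it is built.
Homeowner 1: others sum to 32; max(0, 40 - 32) = 8.
Homeowner 2: others sum to 33; max(0, 40 - 33) = 7.
Homeowner 3: others sum to 55; max(0, 40 - 55) = 0.
Total collected = 8 + 7 + 0 = 15.

15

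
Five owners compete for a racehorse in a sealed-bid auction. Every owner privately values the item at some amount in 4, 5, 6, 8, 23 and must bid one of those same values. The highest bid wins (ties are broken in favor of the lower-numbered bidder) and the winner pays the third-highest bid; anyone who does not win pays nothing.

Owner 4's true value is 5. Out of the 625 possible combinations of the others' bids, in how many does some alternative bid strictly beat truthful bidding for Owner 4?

12

Others bid (4, 4, 4, 6): truth gives 0; bid 6 gives 1 > 0. Violating.
Others bid (4, 4, 4, 8): truth gives 0; bid 8 gives 1 > 0. Violating.
Others bid (4, 4, 4, 23): truth gives 0; bid 23 gives 1 > 0. Violating.
Others bid (4, 4, 5, 4): truth gives 0; bid 6 gives 1 > 0. Violating.
Others bid (4, 4, 4, 4): truth gives 1; no alternative beats it.
Others bid (4, 4, 4, 5): truth gives 1; no alternative beats it.
(Checking all 625 profiles: 12 have a profitable deviation, 613 do not.)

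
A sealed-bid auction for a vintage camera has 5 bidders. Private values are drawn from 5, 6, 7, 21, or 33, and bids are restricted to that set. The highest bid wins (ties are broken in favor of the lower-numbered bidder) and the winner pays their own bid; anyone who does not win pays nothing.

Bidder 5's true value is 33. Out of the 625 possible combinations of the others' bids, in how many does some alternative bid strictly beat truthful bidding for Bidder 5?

Others bid (5, 5, 5, 5): truth gives 0; bid 6 gives 27 > 0. Violating.
Others bid (5, 5, 5, 6): truth gives 0; bid 7 gives 26 > 0. Violating.
Others bid (5, 5, 5, 7): truth gives 0; bid 21 gives 12 > 0. Violating.
Others bid (5, 5, 6, 5): truth gives 0; bid 7 gives 26 > 0. Violating.
Others bid (5, 5, 5, 21): truth gives 0; no alternative beats it.
Others bid (5, 5, 5, 33): truth gives 0; no alternative beats it.
(Checking all 625 profiles: 81 have a profitable deviation, 544 do not.)

81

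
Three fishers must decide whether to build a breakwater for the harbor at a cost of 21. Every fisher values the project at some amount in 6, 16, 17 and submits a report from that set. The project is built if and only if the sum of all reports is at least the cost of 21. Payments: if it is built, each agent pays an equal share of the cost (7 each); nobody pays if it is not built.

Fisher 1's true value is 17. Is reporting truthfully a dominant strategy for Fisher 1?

Check each profile of the others' reports and compare truth against every alternative report.
Others report (6, 6): truth gives 10, best alternative gives 10.
Others report (6, 16): truth gives 10, best alternative gives 10.
Others report (6, 17): truth gives 10, best alternative gives 10.
Others report (16, 6): truth gives 10, best alternative gives 10.
Others report (16, 16): truth gives 10, best alternative gives 10.
Others report (16, 17): truth gives 10, best alternative gives 10.
(Remaining 3 profiles checked similarly; truth is weakly best in each.)
In every case the truthful report is at least as good as any alternative, so it is a dominant strategy.

Yes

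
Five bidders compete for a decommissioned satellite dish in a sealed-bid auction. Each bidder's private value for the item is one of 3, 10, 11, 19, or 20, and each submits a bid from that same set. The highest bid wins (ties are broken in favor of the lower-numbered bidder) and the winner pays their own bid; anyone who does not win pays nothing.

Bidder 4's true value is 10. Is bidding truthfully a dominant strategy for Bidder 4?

Check each profile of the others' bids and compare truth against every alternative bid.
Others bid (3, 3, 3, 3): truth gives 0, best alternative gives 0.
Others bid (3, 3, 3, 10): truth gives 0, best alternative gives 0.
Others bid (3, 3, 3, 11): truth gives 0, best alternative gives 0.
Others bid (3, 3, 3, 19): truth gives 0, best alternative gives 0.
Others bid (3, 3, 3, 20): truth gives 0, best alternative gives 0.
Others bid (3, 3, 10, 3): truth gives 0, best alternative gives 0.
(Remaining 619 profiles checked similarly; truth is weakly best in each.)
In every case the truthful bid is at least as good as any alternative, so it is a dominant strategy.

Yes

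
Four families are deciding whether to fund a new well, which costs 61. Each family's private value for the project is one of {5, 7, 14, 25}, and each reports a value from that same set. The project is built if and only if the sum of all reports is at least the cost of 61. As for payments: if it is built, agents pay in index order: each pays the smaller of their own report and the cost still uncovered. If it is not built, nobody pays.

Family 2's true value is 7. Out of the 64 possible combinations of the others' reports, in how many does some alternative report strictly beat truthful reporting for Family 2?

7

Others report (7, 25, 25): truth gives 0; report 5 gives 2 > 0. Violating.
Others report (14, 25, 25): truth gives 0; report 5 gives 2 > 0. Violating.
Others report (25, 7, 25): truth gives 0; report 5 gives 2 > 0. Violating.
Others report (25, 14, 25): truth gives 0; report 5 gives 2 > 0. Violating.
Others report (5, 5, 5): truth gives 0; no alternative beats it.
Others report (5, 5, 7): truth gives 0; no alternative beats it.
(Checking all 64 profiles: 7 have a profitable deviation, 57 do not.)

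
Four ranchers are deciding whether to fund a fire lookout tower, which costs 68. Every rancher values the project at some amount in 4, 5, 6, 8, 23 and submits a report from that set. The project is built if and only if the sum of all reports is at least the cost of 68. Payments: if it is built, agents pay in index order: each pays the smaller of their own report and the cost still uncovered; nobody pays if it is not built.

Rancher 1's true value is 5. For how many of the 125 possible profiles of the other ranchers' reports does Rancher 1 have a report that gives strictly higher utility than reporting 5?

Others report (23, 23, 23): truth gives 0; report 4 gives 1 > 0. Violating.
Others report (4, 4, 4): truth gives 0; no alternative beats it.
Others report (4, 4, 5): truth gives 0; no alternative beats it.
(Checking all 125 profiles: 1 has a profitable deviation, 124 do not.)

1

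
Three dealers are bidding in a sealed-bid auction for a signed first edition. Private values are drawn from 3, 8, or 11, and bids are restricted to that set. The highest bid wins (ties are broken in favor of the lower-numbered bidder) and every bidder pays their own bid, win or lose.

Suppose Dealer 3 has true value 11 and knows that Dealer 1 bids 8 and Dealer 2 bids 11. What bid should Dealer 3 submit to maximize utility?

Bid 3: loses but pays 3, utility -3.
Bid 8: loses but pays 8, utility -8.
Bid 11: loses but pays 11, utility -11.
The best choice is 3 with utility -3.

3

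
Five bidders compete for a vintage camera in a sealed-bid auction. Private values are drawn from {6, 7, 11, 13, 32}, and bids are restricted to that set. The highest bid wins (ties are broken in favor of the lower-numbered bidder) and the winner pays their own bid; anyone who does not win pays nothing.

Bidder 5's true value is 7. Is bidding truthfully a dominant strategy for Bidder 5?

Check each profile of the others' bids and compare truth against every alternative bid.
Others bid (6, 6, 6, 6): truth gives 0, best alternative gives 0.
Others bid (6, 6, 6, 7): truth gives 0, best alternative gives 0.
Others bid (6, 6, 6, 11): truth gives 0, best alternative gives 0.
Others bid (6, 6, 6, 13): truth gives 0, best alternative gives 0.
Others bid (6, 6, 6, 32): truth gives 0, best alternative gives 0.
Others bid (6, 6, 7, 6): truth gives 0, best alternative gives 0.
(Remaining 619 profiles checked similarly; truth is weakly best in each.)
In every case the truthful bid is at least as good as any alternative, so it is a dominant strategy.

Yes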